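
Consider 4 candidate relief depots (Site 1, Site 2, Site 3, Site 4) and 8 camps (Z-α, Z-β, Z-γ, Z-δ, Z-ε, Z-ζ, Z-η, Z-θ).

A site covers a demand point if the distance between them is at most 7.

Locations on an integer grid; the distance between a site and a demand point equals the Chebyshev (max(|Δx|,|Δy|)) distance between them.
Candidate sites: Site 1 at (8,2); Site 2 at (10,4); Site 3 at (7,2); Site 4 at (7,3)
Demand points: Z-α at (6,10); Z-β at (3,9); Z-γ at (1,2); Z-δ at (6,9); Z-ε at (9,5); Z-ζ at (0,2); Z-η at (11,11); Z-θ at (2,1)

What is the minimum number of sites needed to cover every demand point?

2

Coverage sets (demand points within 7 of each site):
  Site 1: {Z-β, Z-γ, Z-δ, Z-ε, Z-θ}
  Site 2: {Z-α, Z-β, Z-δ, Z-ε, Z-η}
  Site 3: {Z-β, Z-γ, Z-δ, Z-ε, Z-ζ, Z-θ}
  Site 4: {Z-α, Z-β, Z-γ, Z-δ, Z-ε, Z-ζ, Z-θ}
No single site covers all 8 demand points.
But {Site 2, Site 3} covers everything, so the minimum is 2.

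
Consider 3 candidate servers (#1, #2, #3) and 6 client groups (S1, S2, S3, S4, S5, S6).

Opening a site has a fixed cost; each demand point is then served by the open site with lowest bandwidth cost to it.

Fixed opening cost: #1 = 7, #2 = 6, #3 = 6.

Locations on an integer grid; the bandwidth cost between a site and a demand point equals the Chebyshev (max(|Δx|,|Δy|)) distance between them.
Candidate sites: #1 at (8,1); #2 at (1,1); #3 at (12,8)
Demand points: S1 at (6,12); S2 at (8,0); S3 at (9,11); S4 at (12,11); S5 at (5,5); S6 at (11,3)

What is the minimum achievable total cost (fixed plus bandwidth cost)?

33

Open {#1, #3}: assign each demand point to its cheapest open site.
  S1→#3 6, S2→#1 1, S3→#3 3, S4→#3 3, S5→#1 4, S6→#1 3
  bandwidth cost 20, fixed 13 → total 33.
Compare {#3}: bandwidth cost 32 + fixed 6 = 38.
Compare {#1, #2, #3}: bandwidth cost 20 + fixed 19 = 39.
Compare {#2, #3}: bandwidth cost 28 + fixed 12 = 40.
All other subsets cost ≥ 38. Minimum total cost: 33.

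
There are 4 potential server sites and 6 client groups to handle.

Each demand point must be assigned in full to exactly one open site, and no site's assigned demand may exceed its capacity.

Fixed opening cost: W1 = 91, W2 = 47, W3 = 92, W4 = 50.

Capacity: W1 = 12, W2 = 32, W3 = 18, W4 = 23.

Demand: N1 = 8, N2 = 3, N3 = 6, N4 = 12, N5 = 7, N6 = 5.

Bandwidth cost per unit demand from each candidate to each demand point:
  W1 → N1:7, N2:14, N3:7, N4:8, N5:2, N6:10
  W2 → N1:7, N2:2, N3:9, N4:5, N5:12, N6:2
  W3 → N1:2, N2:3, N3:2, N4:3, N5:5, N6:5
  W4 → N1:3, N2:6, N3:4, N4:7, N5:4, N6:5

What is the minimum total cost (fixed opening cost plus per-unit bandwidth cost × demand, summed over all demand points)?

Open {W2, W4}; cheapest assignment that respects the capacities:
  W2 (cap 32, load 20): N2, N4, N6 — cost 3×2 + 12×5 + 5×2 = 76
  W4 (cap 23, load 21): N1, N3, N5 — cost 8×3 + 6×4 + 7×4 = 76
  Shipping 152, fixed 97 → total 249.
  Any other capacity-feasible assignment to {W2, W4} ships for at least 152.
Compare {W3, W4}: its best feasible assignment gives total 285.
Compare {W2, W3, W4}: its best feasible assignment gives total 305.
Every other set of open sites that can feasibly serve all demand totals ≥ 285 even under its best assignment. Minimum: 249.

249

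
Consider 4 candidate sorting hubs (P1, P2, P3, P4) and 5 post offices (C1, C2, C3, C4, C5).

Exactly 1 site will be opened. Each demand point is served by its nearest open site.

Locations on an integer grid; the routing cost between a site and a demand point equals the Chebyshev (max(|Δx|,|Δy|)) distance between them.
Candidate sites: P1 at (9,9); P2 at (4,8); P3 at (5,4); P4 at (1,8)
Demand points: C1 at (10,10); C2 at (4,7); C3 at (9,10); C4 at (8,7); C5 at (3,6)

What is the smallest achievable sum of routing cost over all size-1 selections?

15

Open {P1}.
  C1→P1 1, C2→P1 5, C3→P1 1, C4→P1 2, C5→P1 6  ⇒ total 15.
Compare {P2}: total 18.
Compare {P3}: total 20.
No size-1 selection does better; minimum is 15.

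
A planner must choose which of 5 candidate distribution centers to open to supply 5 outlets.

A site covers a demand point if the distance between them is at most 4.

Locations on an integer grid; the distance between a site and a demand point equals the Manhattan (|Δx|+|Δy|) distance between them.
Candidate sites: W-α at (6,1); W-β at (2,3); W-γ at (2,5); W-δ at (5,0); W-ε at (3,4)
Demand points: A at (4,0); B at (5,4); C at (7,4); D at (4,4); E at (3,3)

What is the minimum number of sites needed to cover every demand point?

2

Coverage sets (demand points within 4 of each site):
  W-α: {A, B, C}
  W-β: {B, D, E}
  W-γ: {B, D, E}
  W-δ: {A, B}
  W-ε: {B, C, D, E}
No single site covers all 5 demand points.
But {W-α, W-β} covers everything, so the minimum is 2.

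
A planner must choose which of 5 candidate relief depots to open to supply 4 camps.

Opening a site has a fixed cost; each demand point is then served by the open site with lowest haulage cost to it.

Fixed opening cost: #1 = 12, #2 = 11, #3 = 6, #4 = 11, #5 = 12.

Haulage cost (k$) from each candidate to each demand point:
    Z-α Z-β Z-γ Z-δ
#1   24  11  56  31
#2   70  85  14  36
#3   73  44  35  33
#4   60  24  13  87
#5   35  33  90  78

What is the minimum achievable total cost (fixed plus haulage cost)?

Open {#1, #4}: assign each demand point to its cheapest open site.
  Z-α→#1 24, Z-β→#1 11, Z-γ→#4 13, Z-δ→#1 31
  haulage cost 79, fixed 23 → total 102.
Compare {#1, #2}: haulage cost 80 + fixed 23 = 103.
Compare {#1, #3, #4}: haulage cost 79 + fixed 29 = 108.
Compare {#1, #2, #3}: haulage cost 80 + fixed 29 = 109.
All other subsets cost ≥ 103. Minimum total cost: 102.

102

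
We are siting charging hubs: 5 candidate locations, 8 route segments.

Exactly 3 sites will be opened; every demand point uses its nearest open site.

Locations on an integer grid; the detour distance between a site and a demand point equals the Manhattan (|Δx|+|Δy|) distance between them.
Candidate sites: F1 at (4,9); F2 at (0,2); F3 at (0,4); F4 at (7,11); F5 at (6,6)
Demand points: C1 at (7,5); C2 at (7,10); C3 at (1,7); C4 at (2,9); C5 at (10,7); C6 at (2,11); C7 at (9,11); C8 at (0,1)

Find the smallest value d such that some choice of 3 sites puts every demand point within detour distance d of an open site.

Open {F1, F2, F4}.
  Farthest demand point is C5 at detour distance 7 (to F4); all others are ≤ 7.
With {F1, F2, F5} the worst case is 7.
With {F1, F3, F4} the worst case is 7.
No size-3 selection achieves below 7.

7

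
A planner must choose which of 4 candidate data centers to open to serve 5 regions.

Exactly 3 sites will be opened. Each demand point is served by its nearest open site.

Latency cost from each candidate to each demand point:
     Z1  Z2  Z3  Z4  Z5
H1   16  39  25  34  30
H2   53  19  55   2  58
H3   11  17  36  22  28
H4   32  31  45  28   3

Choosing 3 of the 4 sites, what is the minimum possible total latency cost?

Open {H1, H2, H4}.
  Z1→H1 16, Z2→H2 19, Z3→H1 25, Z4→H2 2, Z5→H4 3  ⇒ total 65.
Compare {H2, H3, H4}: total 69.
Compare {H1, H3, H4}: total 78.
No size-3 selection does better; minimum is 65.

65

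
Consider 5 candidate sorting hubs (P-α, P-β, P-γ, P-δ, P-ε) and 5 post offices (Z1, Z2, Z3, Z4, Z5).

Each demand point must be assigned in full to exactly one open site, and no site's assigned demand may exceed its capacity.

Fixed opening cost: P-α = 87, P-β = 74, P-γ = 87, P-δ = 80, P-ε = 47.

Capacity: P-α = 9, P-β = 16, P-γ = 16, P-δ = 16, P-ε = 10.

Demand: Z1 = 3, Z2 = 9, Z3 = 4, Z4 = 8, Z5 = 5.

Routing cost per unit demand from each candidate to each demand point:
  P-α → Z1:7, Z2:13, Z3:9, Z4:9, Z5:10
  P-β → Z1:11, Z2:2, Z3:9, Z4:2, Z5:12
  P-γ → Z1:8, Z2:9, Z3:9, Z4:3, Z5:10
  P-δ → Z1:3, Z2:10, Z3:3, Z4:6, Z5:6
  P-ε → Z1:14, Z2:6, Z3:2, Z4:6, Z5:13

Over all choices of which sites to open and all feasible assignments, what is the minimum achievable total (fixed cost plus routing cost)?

295

Open {P-β, P-δ}; cheapest assignment that respects the capacities:
  P-β (cap 16, load 13): Z2, Z3 — cost 9×2 + 4×9 = 54
  P-δ (cap 16, load 16): Z1, Z4, Z5 — cost 3×3 + 8×6 + 5×6 = 87
  Shipping 141, fixed 154 → total 295.
  Any other capacity-feasible assignment to {P-β, P-δ} ships for at least 141.
Compare {P-β, P-γ}: its best feasible assignment gives total 313.
Compare {P-β, P-δ, P-ε}: its best feasible assignment gives total 314.
Every other set of open sites that can feasibly serve all demand totals ≥ 313 even under its best assignment. Minimum: 295.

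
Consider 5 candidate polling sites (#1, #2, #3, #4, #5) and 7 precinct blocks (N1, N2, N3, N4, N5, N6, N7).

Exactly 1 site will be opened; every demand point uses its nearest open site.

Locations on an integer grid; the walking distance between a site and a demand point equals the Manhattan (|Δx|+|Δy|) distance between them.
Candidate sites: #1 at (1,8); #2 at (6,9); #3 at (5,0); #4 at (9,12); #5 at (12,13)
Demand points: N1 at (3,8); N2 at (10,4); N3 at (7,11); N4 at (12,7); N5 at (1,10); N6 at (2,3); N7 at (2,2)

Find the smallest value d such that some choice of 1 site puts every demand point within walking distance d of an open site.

11

Open {#2}.
  Farthest demand point is N7 at walking distance 11 (to #2); all others are ≤ 11.
With {#1} the worst case is 13.
With {#3} the worst case is 14.
No size-1 selection achieves below 11.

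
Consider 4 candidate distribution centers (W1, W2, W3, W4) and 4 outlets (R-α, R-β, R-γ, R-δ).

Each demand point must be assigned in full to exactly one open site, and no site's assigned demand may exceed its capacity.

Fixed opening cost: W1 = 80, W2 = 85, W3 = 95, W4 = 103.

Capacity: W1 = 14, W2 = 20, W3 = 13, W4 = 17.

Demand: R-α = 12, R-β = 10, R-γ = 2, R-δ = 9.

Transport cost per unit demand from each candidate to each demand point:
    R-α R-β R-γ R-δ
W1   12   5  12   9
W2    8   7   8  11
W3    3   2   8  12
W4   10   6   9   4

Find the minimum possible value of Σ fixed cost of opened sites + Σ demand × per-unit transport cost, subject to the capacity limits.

Open {W1, W3, W4}; cheapest assignment that respects the capacities:
  W1 (cap 14, load 10): R-β — cost 10×5 = 50
  W3 (cap 13, load 12): R-α — cost 12×3 = 36
  W4 (cap 17, load 11): R-γ, R-δ — cost 2×9 + 9×4 = 54
  Shipping 140, fixed 278 → total 418.
  Any other capacity-feasible assignment to {W1, W3, W4} ships for at least 140.
Compare {W2, W3, W4}: its best feasible assignment gives total 441.
Compare {W1, W2, W3}: its best feasible assignment gives total 461.
Every other set of open sites that can feasibly serve all demand totals ≥ 441 even under its best assignment. Minimum: 418.

418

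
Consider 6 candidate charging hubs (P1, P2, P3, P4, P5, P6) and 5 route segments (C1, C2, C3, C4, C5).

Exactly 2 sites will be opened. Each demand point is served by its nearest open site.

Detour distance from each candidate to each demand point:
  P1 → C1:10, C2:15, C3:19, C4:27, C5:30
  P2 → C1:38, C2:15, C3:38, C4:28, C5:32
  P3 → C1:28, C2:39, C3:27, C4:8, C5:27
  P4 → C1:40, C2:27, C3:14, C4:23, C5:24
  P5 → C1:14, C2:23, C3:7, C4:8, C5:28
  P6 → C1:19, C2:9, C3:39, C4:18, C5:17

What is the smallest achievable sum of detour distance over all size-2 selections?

Open {P5, P6}.
  C1→P5 14, C2→P6 9, C3→P5 7, C4→P5 8, C5→P6 17  ⇒ total 55.
Compare {P1, P5}: total 68.
Compare {P2, P5}: total 72.
No size-2 selection does better; minimum is 55.

55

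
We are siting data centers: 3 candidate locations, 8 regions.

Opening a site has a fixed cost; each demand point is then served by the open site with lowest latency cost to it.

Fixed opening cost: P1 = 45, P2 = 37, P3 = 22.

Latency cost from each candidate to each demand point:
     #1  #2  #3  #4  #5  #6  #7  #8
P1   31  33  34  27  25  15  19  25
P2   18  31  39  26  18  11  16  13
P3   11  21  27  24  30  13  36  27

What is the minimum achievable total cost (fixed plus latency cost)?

Open {P2, P3}: assign each demand point to its cheapest open site.
  #1→P3 11, #2→P3 21, #3→P3 27, #4→P3 24, #5→P2 18, #6→P2 11, #7→P2 16, #8→P2 13
  latency cost 141, fixed 59 → total 200.
Compare {P2}: latency cost 172 + fixed 37 = 209.
Compare {P3}: latency cost 189 + fixed 22 = 211.
Compare {P1, P3}: latency cost 165 + fixed 67 = 232.
All other subsets cost ≥ 209. Minimum total cost: 200.

200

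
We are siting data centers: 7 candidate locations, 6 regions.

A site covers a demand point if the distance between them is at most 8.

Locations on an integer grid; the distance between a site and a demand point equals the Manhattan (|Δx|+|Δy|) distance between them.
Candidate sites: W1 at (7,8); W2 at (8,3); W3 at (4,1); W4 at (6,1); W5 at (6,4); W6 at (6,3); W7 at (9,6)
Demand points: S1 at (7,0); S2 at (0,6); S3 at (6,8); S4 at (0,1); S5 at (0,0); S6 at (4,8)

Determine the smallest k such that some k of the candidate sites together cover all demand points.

2

Coverage sets (demand points within 8 of each site):
  W1: {S1, S3, S6}
  W2: {S1, S3}
  W3: {S1, S4, S5, S6}
  W4: {S1, S3, S4, S5}
  W5: {S1, S2, S3, S6}
  W6: {S1, S3, S4, S6}
  W7: {S1, S3, S6}
No single site covers all 6 demand points.
But {W3, W5} covers everything, so the minimum is 2.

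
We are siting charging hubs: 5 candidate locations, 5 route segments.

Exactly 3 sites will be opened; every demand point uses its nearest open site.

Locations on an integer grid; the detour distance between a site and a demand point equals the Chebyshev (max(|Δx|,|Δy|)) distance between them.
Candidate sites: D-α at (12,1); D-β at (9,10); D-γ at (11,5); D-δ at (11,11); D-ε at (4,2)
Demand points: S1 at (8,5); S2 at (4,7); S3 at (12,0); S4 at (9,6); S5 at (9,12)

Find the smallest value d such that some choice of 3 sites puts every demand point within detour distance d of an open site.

5

Open {D-α, D-β, D-γ}.
  Farthest demand point is S2 at detour distance 5 (to D-β); all others are ≤ 5.
With {D-α, D-β, D-δ} the worst case is 5.
With {D-α, D-β, D-ε} the worst case is 5.
No size-3 selection achieves below 5.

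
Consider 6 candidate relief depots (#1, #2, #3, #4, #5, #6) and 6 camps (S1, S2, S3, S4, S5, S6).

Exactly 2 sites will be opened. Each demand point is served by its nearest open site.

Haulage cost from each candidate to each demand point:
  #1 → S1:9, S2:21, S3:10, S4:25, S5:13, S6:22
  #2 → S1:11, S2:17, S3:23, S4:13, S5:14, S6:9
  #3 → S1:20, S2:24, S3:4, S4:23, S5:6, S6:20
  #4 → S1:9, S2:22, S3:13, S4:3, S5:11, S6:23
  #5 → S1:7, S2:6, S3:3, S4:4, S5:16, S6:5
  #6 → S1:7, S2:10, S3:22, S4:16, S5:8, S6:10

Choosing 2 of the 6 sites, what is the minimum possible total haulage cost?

31

Open {#3, #5}.
  S1→#5 7, S2→#5 6, S3→#5 3, S4→#5 4, S5→#3 6, S6→#5 5  ⇒ total 31.
Compare {#5, #6}: total 33.
Compare {#4, #5}: total 35.
No size-2 selection does better; minimum is 31.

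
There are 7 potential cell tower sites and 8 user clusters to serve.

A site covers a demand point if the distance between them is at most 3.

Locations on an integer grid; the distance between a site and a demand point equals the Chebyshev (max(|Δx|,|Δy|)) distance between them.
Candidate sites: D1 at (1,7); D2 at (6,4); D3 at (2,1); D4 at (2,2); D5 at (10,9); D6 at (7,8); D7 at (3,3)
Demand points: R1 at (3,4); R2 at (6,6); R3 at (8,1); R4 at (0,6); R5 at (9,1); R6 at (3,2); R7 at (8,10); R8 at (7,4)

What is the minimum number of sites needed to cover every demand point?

3

Coverage sets (demand points within 3 of each site):
  D1: {R1, R4}
  D2: {R1, R2, R3, R5, R6, R8}
  D3: {R1, R6}
  D4: {R1, R6}
  D5: {R7}
  D6: {R2, R7}
  D7: {R1, R2, R4, R6}
No 2 sites suffice: every size-2 union leaves at least one demand point uncovered.
But {D1, D2, D5} covers everything, so the minimum is 3.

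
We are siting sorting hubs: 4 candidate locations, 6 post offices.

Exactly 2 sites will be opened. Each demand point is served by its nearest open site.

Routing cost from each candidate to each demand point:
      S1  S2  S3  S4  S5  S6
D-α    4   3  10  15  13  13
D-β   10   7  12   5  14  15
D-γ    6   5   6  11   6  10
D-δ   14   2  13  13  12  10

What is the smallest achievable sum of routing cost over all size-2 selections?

Open {D-β, D-γ}.
  S1→D-γ 6, S2→D-γ 5, S3→D-γ 6, S4→D-β 5, S5→D-γ 6, S6→D-γ 10  ⇒ total 38.
Compare {D-α, D-γ}: total 40.
Compare {D-γ, D-δ}: total 41.
No size-2 selection does better; minimum is 38.

38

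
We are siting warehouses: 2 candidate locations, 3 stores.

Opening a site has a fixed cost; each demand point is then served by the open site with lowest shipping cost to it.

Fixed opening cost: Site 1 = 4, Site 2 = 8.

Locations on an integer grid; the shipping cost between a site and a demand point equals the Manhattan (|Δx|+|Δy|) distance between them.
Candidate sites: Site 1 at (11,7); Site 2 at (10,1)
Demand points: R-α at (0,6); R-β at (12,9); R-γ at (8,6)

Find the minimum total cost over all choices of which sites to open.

23

Open {Site 1}: assign each demand point to its cheapest open site.
  R-α→Site 1 12, R-β→Site 1 3, R-γ→Site 1 4
  shipping cost 19, fixed 4 → total 23.
Compare {Site 1, Site 2}: shipping cost 19 + fixed 12 = 31.
Compare {Site 2}: shipping cost 32 + fixed 8 = 40.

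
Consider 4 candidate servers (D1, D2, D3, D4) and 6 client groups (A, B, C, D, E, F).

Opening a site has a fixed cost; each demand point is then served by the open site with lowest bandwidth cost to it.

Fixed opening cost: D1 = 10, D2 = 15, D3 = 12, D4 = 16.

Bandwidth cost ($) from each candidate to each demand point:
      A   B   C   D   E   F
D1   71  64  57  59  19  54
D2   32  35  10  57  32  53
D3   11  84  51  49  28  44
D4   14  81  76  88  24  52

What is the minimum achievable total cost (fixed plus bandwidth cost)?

204

Open {D2, D3}: assign each demand point to its cheapest open site.
  A→D3 11, B→D2 35, C→D2 10, D→D3 49, E→D3 28, F→D3 44
  bandwidth cost 177, fixed 27 → total 204.
Compare {D1, D2, D3}: bandwidth cost 168 + fixed 37 = 205.
Compare {D2, D3, D4}: bandwidth cost 173 + fixed 43 = 216.
Compare {D1, D2, D3, D4}: bandwidth cost 168 + fixed 53 = 221.
All other subsets cost ≥ 205. Minimum total cost: 204.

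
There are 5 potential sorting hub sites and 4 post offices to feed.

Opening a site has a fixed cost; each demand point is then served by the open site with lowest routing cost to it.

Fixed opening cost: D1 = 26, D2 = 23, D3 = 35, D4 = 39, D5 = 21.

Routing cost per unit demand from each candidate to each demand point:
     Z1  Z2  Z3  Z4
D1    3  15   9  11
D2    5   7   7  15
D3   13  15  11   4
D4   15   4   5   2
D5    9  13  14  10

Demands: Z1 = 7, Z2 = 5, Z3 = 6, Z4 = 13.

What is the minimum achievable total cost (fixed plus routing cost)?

162

Open {D1, D4}: assign each demand point to its cheapest open site.
  Z1→D1 7×3=21, Z2→D4 5×4=20, Z3→D4 6×5=30, Z4→D4 13×2=26
  routing cost 97, fixed 65 → total 162.
Compare {D2, D4}: routing cost 111 + fixed 62 = 173.
Compare {D1, D4, D5}: routing cost 97 + fixed 86 = 183.
Compare {D1, D2, D4}: routing cost 97 + fixed 88 = 185.
All other subsets cost ≥ 173. Minimum total cost: 162.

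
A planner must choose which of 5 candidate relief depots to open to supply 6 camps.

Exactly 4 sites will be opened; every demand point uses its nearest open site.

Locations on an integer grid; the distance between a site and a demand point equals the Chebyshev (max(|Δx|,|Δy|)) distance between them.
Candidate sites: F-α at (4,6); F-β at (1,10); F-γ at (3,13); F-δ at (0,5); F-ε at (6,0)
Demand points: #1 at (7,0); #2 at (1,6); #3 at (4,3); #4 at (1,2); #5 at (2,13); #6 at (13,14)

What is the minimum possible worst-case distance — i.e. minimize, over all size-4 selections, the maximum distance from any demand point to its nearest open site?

Open {F-α, F-β, F-γ, F-δ}.
  Farthest demand point is #6 at distance 9 (to F-α); all others are ≤ 9.
With {F-α, F-β, F-γ, F-ε} the worst case is 9.
With {F-α, F-β, F-δ, F-ε} the worst case is 9.
No size-4 selection achieves below 9.

9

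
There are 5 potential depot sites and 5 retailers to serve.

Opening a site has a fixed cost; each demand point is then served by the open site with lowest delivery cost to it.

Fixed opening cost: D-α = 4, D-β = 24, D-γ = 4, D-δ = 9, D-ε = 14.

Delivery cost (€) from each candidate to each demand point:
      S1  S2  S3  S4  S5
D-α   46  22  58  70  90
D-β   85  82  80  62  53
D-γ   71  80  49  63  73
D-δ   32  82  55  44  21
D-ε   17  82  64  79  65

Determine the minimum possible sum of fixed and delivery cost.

Open {D-α, D-γ, D-δ, D-ε}: assign each demand point to its cheapest open site.
  S1→D-ε 17, S2→D-α 22, S3→D-γ 49, S4→D-δ 44, S5→D-δ 21
  delivery cost 153, fixed 31 → total 184.
Compare {D-α, D-γ, D-δ}: delivery cost 168 + fixed 17 = 185.
Compare {D-α, D-δ, D-ε}: delivery cost 159 + fixed 27 = 186.
Compare {D-α, D-δ}: delivery cost 174 + fixed 13 = 187.
All other subsets cost ≥ 185. Minimum total cost: 184.

184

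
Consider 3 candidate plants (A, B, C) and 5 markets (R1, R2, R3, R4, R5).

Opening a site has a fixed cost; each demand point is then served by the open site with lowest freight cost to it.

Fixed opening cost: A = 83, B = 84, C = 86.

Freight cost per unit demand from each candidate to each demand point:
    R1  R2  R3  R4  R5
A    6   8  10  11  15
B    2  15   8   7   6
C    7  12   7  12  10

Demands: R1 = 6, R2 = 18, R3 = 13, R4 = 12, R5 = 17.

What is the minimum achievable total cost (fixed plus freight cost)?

Open {A, B}: assign each demand point to its cheapest open site.
  R1→B 6×2=12, R2→A 18×8=144, R3→B 13×8=104, R4→B 12×7=84, R5→B 17×6=102
  freight cost 446, fixed 167 → total 613.
Compare {B}: freight cost 572 + fixed 84 = 656.
Compare {B, C}: freight cost 505 + fixed 170 = 675.
Compare {A, B, C}: freight cost 433 + fixed 253 = 686.
All other subsets cost ≥ 656. Minimum total cost: 613.

613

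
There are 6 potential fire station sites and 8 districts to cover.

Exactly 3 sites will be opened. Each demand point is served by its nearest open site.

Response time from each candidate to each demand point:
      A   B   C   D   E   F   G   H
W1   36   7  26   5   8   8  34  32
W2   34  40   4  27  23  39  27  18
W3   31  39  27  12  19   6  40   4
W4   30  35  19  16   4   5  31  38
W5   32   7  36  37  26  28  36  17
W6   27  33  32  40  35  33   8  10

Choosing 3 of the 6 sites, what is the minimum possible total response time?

77

Open {W1, W2, W6}.
  A→W6 27, B→W1 7, C→W2 4, D→W1 5, E→W1 8, F→W1 8, G→W6 8, H→W6 10  ⇒ total 77.
Compare {W1, W4, W6}: total 85.
Compare {W1, W3, W6}: total 91.
No size-3 selection does better; minimum is 77.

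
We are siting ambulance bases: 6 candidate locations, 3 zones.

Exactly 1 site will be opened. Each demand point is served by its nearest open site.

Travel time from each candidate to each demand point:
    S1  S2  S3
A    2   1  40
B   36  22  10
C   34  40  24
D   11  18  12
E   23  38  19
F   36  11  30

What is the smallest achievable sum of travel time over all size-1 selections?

41

Open {D}.
  S1→D 11, S2→D 18, S3→D 12  ⇒ total 41.
Compare {A}: total 43.
Compare {B}: total 68.
No size-1 selection does better; minimum is 41.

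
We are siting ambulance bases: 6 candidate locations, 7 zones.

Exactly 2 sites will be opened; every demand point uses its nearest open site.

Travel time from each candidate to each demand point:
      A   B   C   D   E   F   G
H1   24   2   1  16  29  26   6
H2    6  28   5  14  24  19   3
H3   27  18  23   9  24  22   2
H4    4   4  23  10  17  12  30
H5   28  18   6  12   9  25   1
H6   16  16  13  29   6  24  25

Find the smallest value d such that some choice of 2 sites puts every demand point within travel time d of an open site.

Open {H4, H5}.
  Farthest demand point is F at travel time 12 (to H4); all others are ≤ 12.
With {H1, H4} the worst case is 17.
With {H2, H4} the worst case is 17.
No size-2 selection achieves below 12.

12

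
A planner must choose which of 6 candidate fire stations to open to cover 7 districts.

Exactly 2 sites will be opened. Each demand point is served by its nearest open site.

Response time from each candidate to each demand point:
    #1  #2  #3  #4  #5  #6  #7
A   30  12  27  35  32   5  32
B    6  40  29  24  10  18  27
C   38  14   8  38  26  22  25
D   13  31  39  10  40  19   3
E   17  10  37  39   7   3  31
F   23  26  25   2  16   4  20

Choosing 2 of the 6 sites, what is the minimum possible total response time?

83

Open {D, E}.
  #1→D 13, #2→E 10, #3→E 37, #4→D 10, #5→E 7, #6→E 3, #7→D 3  ⇒ total 83.
Compare {E, F}: total 84.
Compare {C, F}: total 87.
No size-2 selection does better; minimum is 83.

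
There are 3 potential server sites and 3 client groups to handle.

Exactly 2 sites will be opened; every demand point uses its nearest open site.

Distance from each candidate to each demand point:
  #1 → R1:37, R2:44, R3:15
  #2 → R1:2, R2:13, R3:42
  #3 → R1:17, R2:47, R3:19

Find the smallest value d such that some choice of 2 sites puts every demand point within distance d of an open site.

Open {#1, #2}.
  Farthest demand point is R3 at distance 15 (to #1); all others are ≤ 15.
With {#2, #3} the worst case is 19.
With {#1, #3} the worst case is 44.
No size-2 selection achieves below 15.

15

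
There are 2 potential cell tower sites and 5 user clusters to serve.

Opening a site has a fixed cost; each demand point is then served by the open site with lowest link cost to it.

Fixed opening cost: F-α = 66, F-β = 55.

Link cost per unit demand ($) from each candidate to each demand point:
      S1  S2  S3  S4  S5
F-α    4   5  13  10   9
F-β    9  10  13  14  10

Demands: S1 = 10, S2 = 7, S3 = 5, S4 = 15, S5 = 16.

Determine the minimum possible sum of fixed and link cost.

500

Open {F-α}: assign each demand point to its cheapest open site.
  S1→F-α 10×4=40, S2→F-α 7×5=35, S3→F-α 5×13=65, S4→F-α 15×10=150, S5→F-α 16×9=144
  link cost 434, fixed 66 → total 500.
Compare {F-α, F-β}: link cost 434 + fixed 121 = 555.
Compare {F-β}: link cost 595 + fixed 55 = 650.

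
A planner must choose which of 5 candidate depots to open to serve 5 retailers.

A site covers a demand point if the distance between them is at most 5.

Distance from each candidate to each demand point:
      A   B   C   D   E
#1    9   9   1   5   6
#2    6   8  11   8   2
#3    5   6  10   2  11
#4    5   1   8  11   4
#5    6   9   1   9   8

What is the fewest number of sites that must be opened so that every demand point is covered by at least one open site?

2

Coverage sets (demand points within 5 of each site):
  #1: {C, D}
  #2: {E}
  #3: {A, D}
  #4: {A, B, E}
  #5: {C}
No single site covers all 5 demand points.
But {#1, #4} covers everything, so the minimum is 2.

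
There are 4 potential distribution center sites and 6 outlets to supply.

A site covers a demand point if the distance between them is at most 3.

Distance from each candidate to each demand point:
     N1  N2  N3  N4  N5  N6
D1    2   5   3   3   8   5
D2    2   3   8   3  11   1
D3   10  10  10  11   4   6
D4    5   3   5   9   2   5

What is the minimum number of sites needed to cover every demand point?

3

Coverage sets (demand points within 3 of each site):
  D1: {N1, N3, N4}
  D2: {N1, N2, N4, N6}
  D3: {}
  D4: {N2, N5}
No 2 sites suffice: every size-2 union leaves at least one demand point uncovered.
But {D1, D2, D4} covers everything, so the minimum is 3.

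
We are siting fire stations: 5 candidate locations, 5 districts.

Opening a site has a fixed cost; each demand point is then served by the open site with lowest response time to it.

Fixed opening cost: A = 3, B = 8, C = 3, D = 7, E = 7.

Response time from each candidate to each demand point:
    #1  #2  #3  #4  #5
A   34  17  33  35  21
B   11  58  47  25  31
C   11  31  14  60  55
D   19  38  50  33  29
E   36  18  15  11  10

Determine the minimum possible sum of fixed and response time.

Open {C, E}: assign each demand point to its cheapest open site.
  #1→C 11, #2→E 18, #3→C 14, #4→E 11, #5→E 10
  response time 64, fixed 10 → total 74.
Compare {A, C, E}: response time 63 + fixed 13 = 76.
Compare {B, E}: response time 65 + fixed 15 = 80.
Compare {C, D, E}: response time 64 + fixed 17 = 81.
All other subsets cost ≥ 76. Minimum total cost: 74.

74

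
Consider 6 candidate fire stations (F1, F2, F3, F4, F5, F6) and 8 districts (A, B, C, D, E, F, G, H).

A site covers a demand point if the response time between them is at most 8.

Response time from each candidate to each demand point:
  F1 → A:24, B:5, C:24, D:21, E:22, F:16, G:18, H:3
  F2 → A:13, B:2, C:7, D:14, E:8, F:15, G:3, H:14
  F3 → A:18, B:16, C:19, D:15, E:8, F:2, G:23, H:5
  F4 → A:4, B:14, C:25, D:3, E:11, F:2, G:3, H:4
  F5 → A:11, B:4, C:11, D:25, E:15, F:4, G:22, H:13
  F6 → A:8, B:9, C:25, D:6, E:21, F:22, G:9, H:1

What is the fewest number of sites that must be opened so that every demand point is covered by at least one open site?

2

Coverage sets (demand points within 8 of each site):
  F1: {B, H}
  F2: {B, C, E, G}
  F3: {E, F, H}
  F4: {A, D, F, G, H}
  F5: {B, F}
  F6: {A, D, H}
No single site covers all 8 demand points.
But {F2, F4} covers everything, so the minimum is 2.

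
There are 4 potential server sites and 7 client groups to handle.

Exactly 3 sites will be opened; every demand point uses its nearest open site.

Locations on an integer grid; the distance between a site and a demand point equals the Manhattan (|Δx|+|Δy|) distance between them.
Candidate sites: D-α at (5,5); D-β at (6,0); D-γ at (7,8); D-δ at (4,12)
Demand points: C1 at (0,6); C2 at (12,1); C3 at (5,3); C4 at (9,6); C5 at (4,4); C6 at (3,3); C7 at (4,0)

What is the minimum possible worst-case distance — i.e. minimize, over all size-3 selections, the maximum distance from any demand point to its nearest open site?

Open {D-α, D-β, D-γ}.
  Farthest demand point is C2 at distance 7 (to D-β); all others are ≤ 7.
With {D-α, D-β, D-δ} the worst case is 7.
With {D-β, D-γ, D-δ} the worst case is 9.
No size-3 selection achieves below 7.

7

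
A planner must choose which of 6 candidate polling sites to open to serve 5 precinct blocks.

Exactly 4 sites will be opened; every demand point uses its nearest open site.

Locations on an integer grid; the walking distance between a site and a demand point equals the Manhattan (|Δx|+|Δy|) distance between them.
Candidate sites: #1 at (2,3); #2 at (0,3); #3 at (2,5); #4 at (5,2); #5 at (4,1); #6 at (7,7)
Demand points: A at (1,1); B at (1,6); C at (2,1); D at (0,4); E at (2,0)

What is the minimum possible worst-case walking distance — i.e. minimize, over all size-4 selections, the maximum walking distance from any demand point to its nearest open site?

3

Open {#1, #2, #3, #4}.
  Farthest demand point is A at walking distance 3 (to #1); all others are ≤ 3.
With {#1, #2, #3, #5} the worst case is 3.
With {#1, #2, #3, #6} the worst case is 3.
No size-4 selection achieves below 3.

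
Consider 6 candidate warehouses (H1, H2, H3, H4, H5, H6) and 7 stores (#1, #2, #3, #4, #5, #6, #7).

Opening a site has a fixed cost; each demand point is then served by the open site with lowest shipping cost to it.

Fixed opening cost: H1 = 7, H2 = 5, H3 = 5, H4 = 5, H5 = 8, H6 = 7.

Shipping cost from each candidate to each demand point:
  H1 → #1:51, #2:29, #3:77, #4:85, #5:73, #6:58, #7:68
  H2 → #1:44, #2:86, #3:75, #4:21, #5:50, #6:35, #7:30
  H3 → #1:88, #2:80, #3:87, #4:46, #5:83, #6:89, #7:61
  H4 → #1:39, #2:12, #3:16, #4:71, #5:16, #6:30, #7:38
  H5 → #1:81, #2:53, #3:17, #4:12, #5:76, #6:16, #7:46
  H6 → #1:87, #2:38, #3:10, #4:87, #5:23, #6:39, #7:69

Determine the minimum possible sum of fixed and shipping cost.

159

Open {H2, H4, H5}: assign each demand point to its cheapest open site.
  #1→H4 39, #2→H4 12, #3→H4 16, #4→H5 12, #5→H4 16, #6→H5 16, #7→H2 30
  shipping cost 141, fixed 18 → total 159.
Compare {H2, H4, H5, H6}: shipping cost 135 + fixed 25 = 160.
Compare {H4, H5}: shipping cost 149 + fixed 13 = 162.
Compare {H4, H5, H6}: shipping cost 143 + fixed 20 = 163.
All other subsets cost ≥ 160. Minimum total cost: 159.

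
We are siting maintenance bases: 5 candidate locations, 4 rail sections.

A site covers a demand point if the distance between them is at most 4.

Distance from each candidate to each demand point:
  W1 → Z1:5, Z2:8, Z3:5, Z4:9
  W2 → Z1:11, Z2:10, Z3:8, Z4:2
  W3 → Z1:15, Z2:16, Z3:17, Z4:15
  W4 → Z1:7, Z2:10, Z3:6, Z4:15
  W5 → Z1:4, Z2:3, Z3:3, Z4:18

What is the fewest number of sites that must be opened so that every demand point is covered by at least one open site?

Coverage sets (demand points within 4 of each site):
  W1: {}
  W2: {Z4}
  W3: {}
  W4: {}
  W5: {Z1, Z2, Z3}
No single site covers all 4 demand points.
But {W2, W5} covers everything, so the minimum is 2.

2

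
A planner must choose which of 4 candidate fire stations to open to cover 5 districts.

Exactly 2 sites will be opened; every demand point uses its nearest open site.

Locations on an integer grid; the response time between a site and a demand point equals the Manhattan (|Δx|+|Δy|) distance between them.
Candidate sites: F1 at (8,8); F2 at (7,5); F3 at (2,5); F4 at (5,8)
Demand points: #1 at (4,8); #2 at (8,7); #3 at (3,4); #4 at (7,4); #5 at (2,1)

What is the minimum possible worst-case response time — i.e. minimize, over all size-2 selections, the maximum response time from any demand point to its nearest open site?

Open {F1, F3}.
  Farthest demand point is #4 at response time 5 (to F1); all others are ≤ 5.
With {F2, F3} the worst case is 5.
With {F3, F4} the worst case is 6.
No size-2 selection achieves below 5.

5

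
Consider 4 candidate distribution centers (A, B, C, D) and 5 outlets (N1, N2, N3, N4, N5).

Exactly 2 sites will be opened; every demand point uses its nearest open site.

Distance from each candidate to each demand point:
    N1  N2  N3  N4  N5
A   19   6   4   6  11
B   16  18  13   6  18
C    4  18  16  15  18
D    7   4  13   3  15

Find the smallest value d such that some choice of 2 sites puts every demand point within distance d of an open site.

11

Open {A, C}.
  Farthest demand point is N5 at distance 11 (to A); all others are ≤ 11.
With {A, D} the worst case is 11.
With {B, D} the worst case is 15.
No size-2 selection achieves below 11.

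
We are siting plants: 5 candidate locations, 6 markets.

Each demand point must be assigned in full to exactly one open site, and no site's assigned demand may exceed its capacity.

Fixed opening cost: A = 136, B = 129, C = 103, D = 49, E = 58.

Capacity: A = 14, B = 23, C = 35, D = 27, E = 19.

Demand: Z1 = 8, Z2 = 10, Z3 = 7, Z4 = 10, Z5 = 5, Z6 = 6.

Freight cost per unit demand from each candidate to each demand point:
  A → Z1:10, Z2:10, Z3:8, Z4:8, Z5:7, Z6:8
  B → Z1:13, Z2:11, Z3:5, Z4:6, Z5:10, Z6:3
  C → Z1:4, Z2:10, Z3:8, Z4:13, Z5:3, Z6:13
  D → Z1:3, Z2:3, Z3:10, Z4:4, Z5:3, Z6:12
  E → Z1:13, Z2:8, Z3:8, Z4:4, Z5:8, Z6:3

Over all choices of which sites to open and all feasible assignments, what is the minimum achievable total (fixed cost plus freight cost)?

Open {B, D}; cheapest assignment that respects the capacities:
  B (cap 23, load 23): Z3, Z4, Z6 — cost 7×5 + 10×6 + 6×3 = 113
  D (cap 27, load 23): Z1, Z2, Z5 — cost 8×3 + 10×3 + 5×3 = 69
  Shipping 182, fixed 178 → total 360.
  Any other capacity-feasible assignment to {B, D} ships for at least 182.
Compare {C, D, E}: its best feasible assignment gives total 393.
Compare {C, D}: its best feasible assignment gives total 397.
Every other set of open sites that can feasibly serve all demand totals ≥ 393 even under its best assignment. Minimum: 360.

360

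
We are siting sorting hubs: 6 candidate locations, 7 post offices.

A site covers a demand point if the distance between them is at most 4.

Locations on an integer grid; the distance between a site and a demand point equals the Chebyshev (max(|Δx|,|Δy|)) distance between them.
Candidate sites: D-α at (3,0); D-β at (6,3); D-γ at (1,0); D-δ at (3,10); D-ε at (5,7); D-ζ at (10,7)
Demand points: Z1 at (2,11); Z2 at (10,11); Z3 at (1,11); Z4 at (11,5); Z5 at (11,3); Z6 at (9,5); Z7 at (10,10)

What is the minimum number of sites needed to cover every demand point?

2

Coverage sets (demand points within 4 of each site):
  D-α: {}
  D-β: {Z6}
  D-γ: {}
  D-δ: {Z1, Z3}
  D-ε: {Z1, Z3, Z6}
  D-ζ: {Z2, Z4, Z5, Z6, Z7}
No single site covers all 7 demand points.
But {D-δ, D-ζ} covers everything, so the minimum is 2.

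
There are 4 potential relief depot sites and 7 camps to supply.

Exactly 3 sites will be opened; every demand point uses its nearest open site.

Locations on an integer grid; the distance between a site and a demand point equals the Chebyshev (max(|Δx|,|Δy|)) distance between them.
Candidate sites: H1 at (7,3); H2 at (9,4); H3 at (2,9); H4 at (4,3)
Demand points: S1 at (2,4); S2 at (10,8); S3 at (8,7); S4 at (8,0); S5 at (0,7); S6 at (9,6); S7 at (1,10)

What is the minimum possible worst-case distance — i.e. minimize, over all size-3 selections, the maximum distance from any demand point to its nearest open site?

4

Open {H2, H3, H4}.
  Farthest demand point is S2 at distance 4 (to H2); all others are ≤ 4.
With {H1, H2, H3} the worst case is 5.
With {H1, H3, H4} the worst case is 5.
No size-3 selection achieves below 4.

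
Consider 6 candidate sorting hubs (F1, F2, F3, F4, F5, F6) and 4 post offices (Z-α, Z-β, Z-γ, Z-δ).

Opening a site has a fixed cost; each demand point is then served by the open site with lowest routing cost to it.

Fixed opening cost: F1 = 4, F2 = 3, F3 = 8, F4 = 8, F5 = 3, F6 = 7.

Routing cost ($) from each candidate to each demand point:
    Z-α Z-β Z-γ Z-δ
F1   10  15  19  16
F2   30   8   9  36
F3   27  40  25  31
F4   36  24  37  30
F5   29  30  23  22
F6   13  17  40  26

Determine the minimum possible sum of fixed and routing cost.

50

Open {F1, F2}: assign each demand point to its cheapest open site.
  Z-α→F1 10, Z-β→F2 8, Z-γ→F2 9, Z-δ→F1 16
  routing cost 43, fixed 7 → total 50.
Compare {F1, F2, F5}: routing cost 43 + fixed 10 = 53.
Compare {F1, F2, F6}: routing cost 43 + fixed 14 = 57.
Compare {F1, F2, F3}: routing cost 43 + fixed 15 = 58.
All other subsets cost ≥ 53. Minimum total cost: 50.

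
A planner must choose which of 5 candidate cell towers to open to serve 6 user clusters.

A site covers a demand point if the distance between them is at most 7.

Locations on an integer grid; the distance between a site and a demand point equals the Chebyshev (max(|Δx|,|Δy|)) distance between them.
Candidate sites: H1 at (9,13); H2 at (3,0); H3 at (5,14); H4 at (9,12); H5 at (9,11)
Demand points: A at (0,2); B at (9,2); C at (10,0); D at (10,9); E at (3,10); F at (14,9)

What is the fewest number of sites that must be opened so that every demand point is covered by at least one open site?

2

Coverage sets (demand points within 7 of each site):
  H1: {D, E, F}
  H2: {A, B, C}
  H3: {D, E}
  H4: {D, E, F}
  H5: {D, E, F}
No single site covers all 6 demand points.
But {H1, H2} covers everything, so the minimum is 2.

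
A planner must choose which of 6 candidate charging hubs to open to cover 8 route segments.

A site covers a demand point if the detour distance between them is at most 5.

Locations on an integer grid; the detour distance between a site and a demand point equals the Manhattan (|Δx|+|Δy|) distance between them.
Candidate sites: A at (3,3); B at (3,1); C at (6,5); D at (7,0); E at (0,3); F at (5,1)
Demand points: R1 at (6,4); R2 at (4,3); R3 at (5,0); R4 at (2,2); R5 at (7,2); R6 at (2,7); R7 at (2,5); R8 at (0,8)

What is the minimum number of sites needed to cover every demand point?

Coverage sets (demand points within 5 of each site):
  A: {R1, R2, R3, R4, R5, R6, R7}
  B: {R2, R3, R4, R5, R7}
  C: {R1, R2, R5, R7}
  D: {R1, R3, R5}
  E: {R2, R4, R7, R8}
  F: {R1, R2, R3, R4, R5}
No single site covers all 8 demand points.
But {A, E} covers everything, so the minimum is 2.

2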